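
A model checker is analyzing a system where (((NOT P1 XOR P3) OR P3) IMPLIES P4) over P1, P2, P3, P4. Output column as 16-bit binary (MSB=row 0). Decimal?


Formula: (((NOT P1 XOR P3) OR P3) IMPLIES P4) over P1, P2, P3, P4 (16 rows)
Evaluate each row (bits = P1,P2,P3,P4, MSB first):
  row 0 [0000]: (((NOT 0 XOR 0) OR 0) IMPLIES 0) -> 0
  row 1 [0001]: (((NOT 0 XOR 0) OR 0) IMPLIES 1) -> 1
  row 2 [0010]: (((NOT 0 XOR 1) OR 1) IMPLIES 0) -> 0
  row 3 [0011]: (((NOT 0 XOR 1) OR 1) IMPLIES 1) -> 1
  row 4 [0100]: (((NOT 0 XOR 0) OR 0) IMPLIES 0) -> 0
  row 5 [0101]: (((NOT 0 XOR 0) OR 0) IMPLIES 1) -> 1
  row 6 [0110]: (((NOT 0 XOR 1) OR 1) IMPLIES 0) -> 0
  row 7 [0111]: (((NOT 0 XOR 1) OR 1) IMPLIES 1) -> 1
  row 8 [1000]: (((NOT 1 XOR 0) OR 0) IMPLIES 0) -> 1
  row 9 [1001]: (((NOT 1 XOR 0) OR 0) IMPLIES 1) -> 1
  row 10 [1010]: (((NOT 1 XOR 1) OR 1) IMPLIES 0) -> 0
  row 11 [1011]: (((NOT 1 XOR 1) OR 1) IMPLIES 1) -> 1
  row 12 [1100]: (((NOT 1 XOR 0) OR 0) IMPLIES 0) -> 1
  row 13 [1101]: (((NOT 1 XOR 0) OR 0) IMPLIES 1) -> 1
  row 14 [1110]: (((NOT 1 XOR 1) OR 1) IMPLIES 0) -> 0
  row 15 [1111]: (((NOT 1 XOR 1) OR 1) IMPLIES 1) -> 1
Full result column, 4 rows per line (P1,P2 fixed per line; P3,P4 runs 00..11 left to right):
  rows 0-3 [P1,P2=00]: 0101  = hex 5
  rows 4-7 [P1,P2=01]: 0101  = hex 5
  rows 8-11 [P1,P2=10]: 1101  = hex D
  rows 12-15 [P1,P2=11]: 1101  = hex D
Output column (row 0 .. row 15) = 0101010111011101
Output column grouped in 4s = 0101 0101 1101 1101 = 0x55DD
Convert to decimal digit by digit (value = value*16 + digit):
  5 -> 5
  5*16 + 5 = 85
  85*16 + 13 (D) = 1373
  1373*16 + 13 (D) = 21981
Decimal = 21981

21981


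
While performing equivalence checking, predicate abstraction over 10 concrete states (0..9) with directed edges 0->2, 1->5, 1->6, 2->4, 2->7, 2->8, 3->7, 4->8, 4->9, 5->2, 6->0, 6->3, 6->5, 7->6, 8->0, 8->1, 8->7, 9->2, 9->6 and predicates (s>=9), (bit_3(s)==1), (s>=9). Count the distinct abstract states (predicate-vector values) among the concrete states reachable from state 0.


BFS from 0:
Concrete reachable: {0, 1, 2, 3, 4, 5, 6, 7, 8, 9}
Abstract via predicates (s>=9), (bit_3(s)==1), (s>=9):
  (0,0,0) <- {0, 1, 2, 3, 4, 5, 6, 7}
  (0,1,0) <- {8}
  (1,1,1) <- {9}
Distinct abstract states = 3

3


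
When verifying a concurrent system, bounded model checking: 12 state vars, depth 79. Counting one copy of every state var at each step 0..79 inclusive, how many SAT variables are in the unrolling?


BMC unrolls to depth k, creating one copy of each state var for steps 0..k.
Step count = 79 + 1 = 80 (steps 0 through 79)
Vars per step = 12
Total = 12 * 80 = 960

960


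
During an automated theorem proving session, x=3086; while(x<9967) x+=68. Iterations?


Step 1: x goes from 3086 toward 9967 by 68; the body runs while x<9967, so iterations = ceil((bound-start)/step)
Step 2: Distance=6881
Step 3: ceil(6881/68)=102

102


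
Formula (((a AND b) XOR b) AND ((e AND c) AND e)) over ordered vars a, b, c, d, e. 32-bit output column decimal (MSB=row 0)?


Formula: (((a AND b) XOR b) AND ((e AND c) AND e)) over a, b, c, d, e (32 rows)
Evaluate each row (bits = a,b,c,d,e, MSB first):
  row 0 [00000]: (((0 AND 0) XOR 0) AND ((0 AND 0) AND 0)) -> 0
  row 1 [00001]: (((0 AND 0) XOR 0) AND ((1 AND 0) AND 1)) -> 0
  row 2 [00010]: (((0 AND 0) XOR 0) AND ((0 AND 0) AND 0)) -> 0
  row 3 [00011]: (((0 AND 0) XOR 0) AND ((1 AND 0) AND 1)) -> 0
  row 4 [00100]: (((0 AND 0) XOR 0) AND ((0 AND 1) AND 0)) -> 0
  row 5 [00101]: (((0 AND 0) XOR 0) AND ((1 AND 1) AND 1)) -> 0
  row 6 [00110]: (((0 AND 0) XOR 0) AND ((0 AND 1) AND 0)) -> 0
  row 7 [00111]: (((0 AND 0) XOR 0) AND ((1 AND 1) AND 1)) -> 0
  row 8 [01000]: (((0 AND 1) XOR 1) AND ((0 AND 0) AND 0)) -> 0
  row 9 [01001]: (((0 AND 1) XOR 1) AND ((1 AND 0) AND 1)) -> 0
  row 10 [01010]: (((0 AND 1) XOR 1) AND ((0 AND 0) AND 0)) -> 0
  row 11 [01011]: (((0 AND 1) XOR 1) AND ((1 AND 0) AND 1)) -> 0
  row 12 [01100]: (((0 AND 1) XOR 1) AND ((0 AND 1) AND 0)) -> 0
  row 13 [01101]: (((0 AND 1) XOR 1) AND ((1 AND 1) AND 1)) -> 1
  row 14 [01110]: (((0 AND 1) XOR 1) AND ((0 AND 1) AND 0)) -> 0
  row 15 [01111]: (((0 AND 1) XOR 1) AND ((1 AND 1) AND 1)) -> 1
  row 16 [10000]: (((1 AND 0) XOR 0) AND ((0 AND 0) AND 0)) -> 0
  row 17 [10001]: (((1 AND 0) XOR 0) AND ((1 AND 0) AND 1)) -> 0
  row 18 [10010]: (((1 AND 0) XOR 0) AND ((0 AND 0) AND 0)) -> 0
  row 19 [10011]: (((1 AND 0) XOR 0) AND ((1 AND 0) AND 1)) -> 0
  row 20 [10100]: (((1 AND 0) XOR 0) AND ((0 AND 1) AND 0)) -> 0
  row 21 [10101]: (((1 AND 0) XOR 0) AND ((1 AND 1) AND 1)) -> 0
  row 22 [10110]: (((1 AND 0) XOR 0) AND ((0 AND 1) AND 0)) -> 0
  row 23 [10111]: (((1 AND 0) XOR 0) AND ((1 AND 1) AND 1)) -> 0
  row 24 [11000]: (((1 AND 1) XOR 1) AND ((0 AND 0) AND 0)) -> 0
  row 25 [11001]: (((1 AND 1) XOR 1) AND ((1 AND 0) AND 1)) -> 0
  row 26 [11010]: (((1 AND 1) XOR 1) AND ((0 AND 0) AND 0)) -> 0
  row 27 [11011]: (((1 AND 1) XOR 1) AND ((1 AND 0) AND 1)) -> 0
  row 28 [11100]: (((1 AND 1) XOR 1) AND ((0 AND 1) AND 0)) -> 0
  row 29 [11101]: (((1 AND 1) XOR 1) AND ((1 AND 1) AND 1)) -> 0
  row 30 [11110]: (((1 AND 1) XOR 1) AND ((0 AND 1) AND 0)) -> 0
  row 31 [11111]: (((1 AND 1) XOR 1) AND ((1 AND 1) AND 1)) -> 0
Full result column, 4 rows per line (a,b,c fixed per line; d,e runs 00..11 left to right):
  rows 0-3 [a,b,c=000]: 0000  = hex 0
  rows 4-7 [a,b,c=001]: 0000  = hex 0
  rows 8-11 [a,b,c=010]: 0000  = hex 0
  rows 12-15 [a,b,c=011]: 0101  = hex 5
  rows 16-19 [a,b,c=100]: 0000  = hex 0
  rows 20-23 [a,b,c=101]: 0000  = hex 0
  rows 24-27 [a,b,c=110]: 0000  = hex 0
  rows 28-31 [a,b,c=111]: 0000  = hex 0
Output column (row 0 .. row 31) = 00000000000001010000000000000000
Output column grouped in 4s = 0000 0000 0000 0101 0000 0000 0000 0000 = 0x00050000
Convert to decimal digit by digit (value = value*16 + digit):
  0 -> 0
  0*16 + 0 = 0
  0*16 + 0 = 0
  0*16 + 5 = 5
  5*16 + 0 = 80
  80*16 + 0 = 1280
  1280*16 + 0 = 20480
  20480*16 + 0 = 327680
Decimal = 327680

327680


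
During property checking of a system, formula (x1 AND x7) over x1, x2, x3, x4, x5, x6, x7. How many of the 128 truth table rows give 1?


Formula: (x1 AND x7) over 7 vars (128 rows)
Evaluate each row (x1, x2, x3, x4, x5, x6, x7 as bits, MSB first):
  row 0 [0000000]: (0 AND 0) -> 0
  row 1 [0000001]: (0 AND 1) -> 0
  row 2 [0000010]: (0 AND 0) -> 0
  row 3 [0000011]: (0 AND 1) -> 0
  row 4 [0000100]: (0 AND 0) -> 0
  (every remaining row is evaluated the same way; all 128 results are listed next)
Full result column, 8 rows per line (x1,x2,x3,x4 fixed per line; x5,x6,x7 runs 000..111 left to right):
  rows 0-7 [x1,x2,x3,x4=0000]: 00000000  (ones: 0)
  rows 8-15 [x1,x2,x3,x4=0001]: 00000000  (ones: 0)
  rows 16-23 [x1,x2,x3,x4=0010]: 00000000  (ones: 0)
  rows 24-31 [x1,x2,x3,x4=0011]: 00000000  (ones: 0)
  rows 32-39 [x1,x2,x3,x4=0100]: 00000000  (ones: 0)
  rows 40-47 [x1,x2,x3,x4=0101]: 00000000  (ones: 0)
  rows 48-55 [x1,x2,x3,x4=0110]: 00000000  (ones: 0)
  rows 56-63 [x1,x2,x3,x4=0111]: 00000000  (ones: 0)
  rows 64-71 [x1,x2,x3,x4=1000]: 01010101  (ones: 4)
  rows 72-79 [x1,x2,x3,x4=1001]: 01010101  (ones: 4)
  rows 80-87 [x1,x2,x3,x4=1010]: 01010101  (ones: 4)
  rows 88-95 [x1,x2,x3,x4=1011]: 01010101  (ones: 4)
  rows 96-103 [x1,x2,x3,x4=1100]: 01010101  (ones: 4)
  rows 104-111 [x1,x2,x3,x4=1101]: 01010101  (ones: 4)
  rows 112-119 [x1,x2,x3,x4=1110]: 01010101  (ones: 4)
  rows 120-127 [x1,x2,x3,x4=1111]: 01010101  (ones: 4)
Count of 1-rows = 0+0+0+0+0+0+0+0+4+4+4+4+4+4+4+4 = 32

32


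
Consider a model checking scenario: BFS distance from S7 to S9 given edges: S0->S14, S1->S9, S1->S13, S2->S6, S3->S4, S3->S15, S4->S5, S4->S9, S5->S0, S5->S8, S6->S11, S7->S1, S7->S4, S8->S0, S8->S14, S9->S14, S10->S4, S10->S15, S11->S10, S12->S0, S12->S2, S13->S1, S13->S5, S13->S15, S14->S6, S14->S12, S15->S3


BFS layer-by-layer from S7:
  dist 0: {S7}
  dist 1: {S1, S4}
  dist 2: {S5, S9, S13}
  -> S9 reached at distance 2
Shortest path length = 2

2


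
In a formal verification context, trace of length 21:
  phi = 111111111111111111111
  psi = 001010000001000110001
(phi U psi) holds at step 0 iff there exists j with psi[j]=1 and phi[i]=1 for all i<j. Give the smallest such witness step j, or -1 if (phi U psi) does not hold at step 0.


(phi U psi) at 0: need smallest j with psi[j]=1 and phi[i]=1 for all i in [0,j).
Scan from step 0:
  step 0: phi=1, psi=0 -> continue
  step 1: phi=1, psi=0 -> continue
  step 2: psi=1 and phi held for [0,2) -> witness found
Witness step = 2

2


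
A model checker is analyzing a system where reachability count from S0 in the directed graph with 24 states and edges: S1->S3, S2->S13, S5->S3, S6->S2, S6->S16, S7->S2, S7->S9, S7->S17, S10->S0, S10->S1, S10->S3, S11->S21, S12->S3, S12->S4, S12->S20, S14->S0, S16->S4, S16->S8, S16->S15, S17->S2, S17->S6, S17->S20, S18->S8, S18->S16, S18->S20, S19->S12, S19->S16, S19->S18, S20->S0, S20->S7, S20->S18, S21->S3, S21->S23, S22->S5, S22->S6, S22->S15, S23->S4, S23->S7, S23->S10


BFS from S0:
  layer 0: {S0}
Reachable set: {S0}
Count = 1

1


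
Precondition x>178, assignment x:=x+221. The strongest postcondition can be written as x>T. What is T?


Formula: sp(P, x:=E) = exists old_x. (x = E[old_x/x]) AND P[old_x/x] (old_x is the value of x before the assignment; eliminate old_x by solving x = E[old_x/x] for old_x)
Step 1: Precondition P: x>178, i.e. old_x > 178
Step 2: Assignment gives x = old_x + 221, so old_x = x - 221
Step 3: Substitute into P: x - 221 > 178
Step 4: Simplify: x > 178+221 = 399

399


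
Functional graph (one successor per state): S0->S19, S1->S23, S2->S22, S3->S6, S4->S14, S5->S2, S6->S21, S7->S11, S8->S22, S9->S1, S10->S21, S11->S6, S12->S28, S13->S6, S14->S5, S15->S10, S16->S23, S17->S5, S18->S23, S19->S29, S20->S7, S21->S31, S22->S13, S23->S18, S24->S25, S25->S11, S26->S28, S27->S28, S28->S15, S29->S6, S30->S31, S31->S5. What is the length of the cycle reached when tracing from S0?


Trace from S0 until a state repeats:
  S0 -> S19 -> S29 -> S6 -> S21 -> S31 -> S5 -> S2 -> S22 -> S13 -> S6
S6 first seen at step 3, revisited at step 10.
Cycle length = 10 - 3 = 7

7


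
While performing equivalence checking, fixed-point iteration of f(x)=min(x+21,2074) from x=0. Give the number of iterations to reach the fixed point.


Step 1: x=0, cap=2074, increment=21
Step 2: x grows by 21 each step until capped at 2074; fixed point is x=2074
Step 3: iterations = ceil(2074/21) = 99

99


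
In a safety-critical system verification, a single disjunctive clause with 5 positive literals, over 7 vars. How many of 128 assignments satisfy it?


Step 1: Total=2^7=128
Step 2: Unsat when all 5 false: 2^2=4
Step 3: Sat=128-4=124

124


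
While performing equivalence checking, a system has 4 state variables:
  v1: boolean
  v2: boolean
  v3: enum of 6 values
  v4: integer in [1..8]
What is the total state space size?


State space = product of domain sizes of all variables.
Domain sizes:
  v1 (boolean): 2
  v2 (boolean): 2
  v3 (enum of 6 values): 6
  v4 (integer in [1..8]): 8
Product = 2 * 2 * 6 * 8 = 192

192


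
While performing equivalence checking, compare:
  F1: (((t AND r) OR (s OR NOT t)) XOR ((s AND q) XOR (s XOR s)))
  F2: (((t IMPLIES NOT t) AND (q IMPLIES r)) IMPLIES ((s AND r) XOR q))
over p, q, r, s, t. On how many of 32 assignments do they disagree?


F1 = (((t AND r) OR (s OR NOT t)) XOR ((s AND q) XOR (s XOR s)))
F2 = (((t IMPLIES NOT t) AND (q IMPLIES r)) IMPLIES ((s AND r) XOR q))
Evaluate both on each of 32 rows (bits = p,q,r,s,t):
  row 0 [00000]: F1=1 F2=0 (differ) -> 1
  row 1 [00001]: F1=0 F2=1 (differ) -> 1
  row 2 [00010]: F1=1 F2=0 (differ) -> 1
  row 3 [00011]: F1=1 F2=1 -> 0
  row 4 [00100]: F1=1 F2=0 (differ) -> 1
  row 5 [00101]: F1=1 F2=1 -> 0
  row 6 [00110]: F1=1 F2=1 -> 0
  row 7 [00111]: F1=1 F2=1 -> 0
  row 8 [01000]: F1=1 F2=1 -> 0
  row 9 [01001]: F1=0 F2=1 (differ) -> 1
  row 10 [01010]: F1=0 F2=1 (differ) -> 1
  row 11 [01011]: F1=0 F2=1 (differ) -> 1
  row 12 [01100]: F1=1 F2=1 -> 0
  row 13 [01101]: F1=1 F2=1 -> 0
  row 14 [01110]: F1=0 F2=0 -> 0
  row 15 [01111]: F1=0 F2=1 (differ) -> 1
  row 16 [10000]: F1=1 F2=0 (differ) -> 1
  row 17 [10001]: F1=0 F2=1 (differ) -> 1
  row 18 [10010]: F1=1 F2=0 (differ) -> 1
  row 19 [10011]: F1=1 F2=1 -> 0
  row 20 [10100]: F1=1 F2=0 (differ) -> 1
  row 21 [10101]: F1=1 F2=1 -> 0
  row 22 [10110]: F1=1 F2=1 -> 0
  row 23 [10111]: F1=1 F2=1 -> 0
  row 24 [11000]: F1=1 F2=1 -> 0
  row 25 [11001]: F1=0 F2=1 (differ) -> 1
  row 26 [11010]: F1=0 F2=1 (differ) -> 1
  row 27 [11011]: F1=0 F2=1 (differ) -> 1
  row 28 [11100]: F1=1 F2=1 -> 0
  row 29 [11101]: F1=1 F2=1 -> 0
  row 30 [11110]: F1=0 F2=0 -> 0
  row 31 [11111]: F1=0 F2=1 (differ) -> 1
Full result column, 8 rows per line (p,q fixed per line; r,s,t runs 000..111 left to right):
  rows 0-7 [p,q=00]: 11101000  (ones: 4)
  rows 8-15 [p,q=01]: 01110001  (ones: 4)
  rows 16-23 [p,q=10]: 11101000  (ones: 4)
  rows 24-31 [p,q=11]: 01110001  (ones: 4)
Disagreements = 4+4+4+4 = 16

16


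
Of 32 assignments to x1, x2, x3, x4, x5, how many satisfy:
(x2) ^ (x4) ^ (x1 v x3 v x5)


CNF with 3 clauses over 5 vars (32 assignments).
An assignment satisfies CNF iff every clause has >=1 true literal.
Check each row (bits = x1,x2,x3,x4,x5; clause T/F shown):
  row 0 [00000]: clauses=FFF -> 0
  row 1 [00001]: clauses=FFT -> 0
  row 2 [00010]: clauses=FTF -> 0
  row 3 [00011]: clauses=FTT -> 0
  row 4 [00100]: clauses=FFT -> 0
  row 5 [00101]: clauses=FFT -> 0
  row 6 [00110]: clauses=FTT -> 0
  row 7 [00111]: clauses=FTT -> 0
  row 8 [01000]: clauses=TFF -> 0
  row 9 [01001]: clauses=TFT -> 0
  row 10 [01010]: clauses=TTF -> 0
  row 11 [01011]: clauses=TTT -> 1
  row 12 [01100]: clauses=TFT -> 0
  row 13 [01101]: clauses=TFT -> 0
  row 14 [01110]: clauses=TTT -> 1
  row 15 [01111]: clauses=TTT -> 1
  row 16 [10000]: clauses=FFT -> 0
  row 17 [10001]: clauses=FFT -> 0
  row 18 [10010]: clauses=FTT -> 0
  row 19 [10011]: clauses=FTT -> 0
  row 20 [10100]: clauses=FFT -> 0
  row 21 [10101]: clauses=FFT -> 0
  row 22 [10110]: clauses=FTT -> 0
  row 23 [10111]: clauses=FTT -> 0
  row 24 [11000]: clauses=TFT -> 0
  row 25 [11001]: clauses=TFT -> 0
  row 26 [11010]: clauses=TTT -> 1
  row 27 [11011]: clauses=TTT -> 1
  row 28 [11100]: clauses=TFT -> 0
  row 29 [11101]: clauses=TFT -> 0
  row 30 [11110]: clauses=TTT -> 1
  row 31 [11111]: clauses=TTT -> 1
Full result column, 8 rows per line (x1,x2 fixed per line; x3,x4,x5 runs 000..111 left to right):
  rows 0-7 [x1,x2=00]: 00000000  (ones: 0)
  rows 8-15 [x1,x2=01]: 00010011  (ones: 3)
  rows 16-23 [x1,x2=10]: 00000000  (ones: 0)
  rows 24-31 [x1,x2=11]: 00110011  (ones: 4)
Satisfying assignments = 0+3+0+4 = 7

7


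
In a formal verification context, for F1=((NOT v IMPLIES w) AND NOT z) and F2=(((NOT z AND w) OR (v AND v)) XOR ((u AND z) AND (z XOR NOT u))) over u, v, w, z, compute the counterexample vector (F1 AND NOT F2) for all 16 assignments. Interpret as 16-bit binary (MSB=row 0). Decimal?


F1 = ((NOT v IMPLIES w) AND NOT z)
F2 = (((NOT z AND w) OR (v AND v)) XOR ((u AND z) AND (z XOR NOT u)))
Counterexample to F1=>F2 is where F1=1 and F2=0.
Evaluate each row (bits = u,v,w,z, MSB first):
  row 0 [0000]: F1=0 F2=0 -> F1&~F2 -> 0
  row 1 [0001]: F1=0 F2=0 -> F1&~F2 -> 0
  row 2 [0010]: F1=1 F2=1 -> F1&~F2 -> 0
  row 3 [0011]: F1=0 F2=0 -> F1&~F2 -> 0
  row 4 [0100]: F1=1 F2=1 -> F1&~F2 -> 0
  row 5 [0101]: F1=0 F2=1 -> F1&~F2 -> 0
  row 6 [0110]: F1=1 F2=1 -> F1&~F2 -> 0
  row 7 [0111]: F1=0 F2=1 -> F1&~F2 -> 0
  row 8 [1000]: F1=0 F2=0 -> F1&~F2 -> 0
  row 9 [1001]: F1=0 F2=1 -> F1&~F2 -> 0
  row 10 [1010]: F1=1 F2=1 -> F1&~F2 -> 0
  row 11 [1011]: F1=0 F2=1 -> F1&~F2 -> 0
  row 12 [1100]: F1=1 F2=1 -> F1&~F2 -> 0
  row 13 [1101]: F1=0 F2=0 -> F1&~F2 -> 0
  row 14 [1110]: F1=1 F2=1 -> F1&~F2 -> 0
  row 15 [1111]: F1=0 F2=0 -> F1&~F2 -> 0
Full result column, 4 rows per line (u,v fixed per line; w,z runs 00..11 left to right):
  rows 0-3 [u,v=00]: 0000  = hex 0
  rows 4-7 [u,v=01]: 0000  = hex 0
  rows 8-11 [u,v=10]: 0000  = hex 0
  rows 12-15 [u,v=11]: 0000  = hex 0
Counterexample vector (row 0 .. row 15) = 0000000000000000
Output column grouped in 4s = 0000 0000 0000 0000 = 0x0000
Convert to decimal digit by digit (value = value*16 + digit):
  0 -> 0
  0*16 + 0 = 0
  0*16 + 0 = 0
  0*16 + 0 = 0
Decimal = 0

0


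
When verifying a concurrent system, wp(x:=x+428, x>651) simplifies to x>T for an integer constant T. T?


Formula: wp(x:=E, P) = P[E/x] (substitute E for x in postcondition)
Step 1: Postcondition: x>651
Step 2: Substitute x+428 for x: x+428>651
Step 3: Solve for x: x > 651-428 = 223

223


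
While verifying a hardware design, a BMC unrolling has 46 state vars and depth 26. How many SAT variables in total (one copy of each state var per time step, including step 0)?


BMC unrolls to depth k, creating one copy of each state var for steps 0..k.
Step count = 26 + 1 = 27 (steps 0 through 26)
Vars per step = 46
Total = 46 * 27 = 1242

1242


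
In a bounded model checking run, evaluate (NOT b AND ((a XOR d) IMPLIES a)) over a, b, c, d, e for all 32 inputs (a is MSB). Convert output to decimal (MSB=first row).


Formula: (NOT b AND ((a XOR d) IMPLIES a)) over a, b, c, d, e (32 rows)
Evaluate each row (bits = a,b,c,d,e, MSB first):
  row 0 [00000]: (NOT 0 AND ((0 XOR 0) IMPLIES 0)) -> 1
  row 1 [00001]: (NOT 0 AND ((0 XOR 0) IMPLIES 0)) -> 1
  row 2 [00010]: (NOT 0 AND ((0 XOR 1) IMPLIES 0)) -> 0
  row 3 [00011]: (NOT 0 AND ((0 XOR 1) IMPLIES 0)) -> 0
  row 4 [00100]: (NOT 0 AND ((0 XOR 0) IMPLIES 0)) -> 1
  row 5 [00101]: (NOT 0 AND ((0 XOR 0) IMPLIES 0)) -> 1
  row 6 [00110]: (NOT 0 AND ((0 XOR 1) IMPLIES 0)) -> 0
  row 7 [00111]: (NOT 0 AND ((0 XOR 1) IMPLIES 0)) -> 0
  row 8 [01000]: (NOT 1 AND ((0 XOR 0) IMPLIES 0)) -> 0
  row 9 [01001]: (NOT 1 AND ((0 XOR 0) IMPLIES 0)) -> 0
  row 10 [01010]: (NOT 1 AND ((0 XOR 1) IMPLIES 0)) -> 0
  row 11 [01011]: (NOT 1 AND ((0 XOR 1) IMPLIES 0)) -> 0
  row 12 [01100]: (NOT 1 AND ((0 XOR 0) IMPLIES 0)) -> 0
  row 13 [01101]: (NOT 1 AND ((0 XOR 0) IMPLIES 0)) -> 0
  row 14 [01110]: (NOT 1 AND ((0 XOR 1) IMPLIES 0)) -> 0
  row 15 [01111]: (NOT 1 AND ((0 XOR 1) IMPLIES 0)) -> 0
  row 16 [10000]: (NOT 0 AND ((1 XOR 0) IMPLIES 1)) -> 1
  row 17 [10001]: (NOT 0 AND ((1 XOR 0) IMPLIES 1)) -> 1
  row 18 [10010]: (NOT 0 AND ((1 XOR 1) IMPLIES 1)) -> 1
  row 19 [10011]: (NOT 0 AND ((1 XOR 1) IMPLIES 1)) -> 1
  row 20 [10100]: (NOT 0 AND ((1 XOR 0) IMPLIES 1)) -> 1
  row 21 [10101]: (NOT 0 AND ((1 XOR 0) IMPLIES 1)) -> 1
  row 22 [10110]: (NOT 0 AND ((1 XOR 1) IMPLIES 1)) -> 1
  row 23 [10111]: (NOT 0 AND ((1 XOR 1) IMPLIES 1)) -> 1
  row 24 [11000]: (NOT 1 AND ((1 XOR 0) IMPLIES 1)) -> 0
  row 25 [11001]: (NOT 1 AND ((1 XOR 0) IMPLIES 1)) -> 0
  row 26 [11010]: (NOT 1 AND ((1 XOR 1) IMPLIES 1)) -> 0
  row 27 [11011]: (NOT 1 AND ((1 XOR 1) IMPLIES 1)) -> 0
  row 28 [11100]: (NOT 1 AND ((1 XOR 0) IMPLIES 1)) -> 0
  row 29 [11101]: (NOT 1 AND ((1 XOR 0) IMPLIES 1)) -> 0
  row 30 [11110]: (NOT 1 AND ((1 XOR 1) IMPLIES 1)) -> 0
  row 31 [11111]: (NOT 1 AND ((1 XOR 1) IMPLIES 1)) -> 0
Full result column, 4 rows per line (a,b,c fixed per line; d,e runs 00..11 left to right):
  rows 0-3 [a,b,c=000]: 1100  = hex C
  rows 4-7 [a,b,c=001]: 1100  = hex C
  rows 8-11 [a,b,c=010]: 0000  = hex 0
  rows 12-15 [a,b,c=011]: 0000  = hex 0
  rows 16-19 [a,b,c=100]: 1111  = hex F
  rows 20-23 [a,b,c=101]: 1111  = hex F
  rows 24-27 [a,b,c=110]: 0000  = hex 0
  rows 28-31 [a,b,c=111]: 0000  = hex 0
Output column (row 0 .. row 31) = 11001100000000001111111100000000
Output column grouped in 4s = 1100 1100 0000 0000 1111 1111 0000 0000 = 0xCC00FF00
Convert to decimal digit by digit (value = value*16 + digit):
  C -> 12
  12*16 + 12 (C) = 204
  204*16 + 0 = 3264
  3264*16 + 0 = 52224
  52224*16 + 15 (F) = 835599
  835599*16 + 15 (F) = 13369599
  13369599*16 + 0 = 213913584
  213913584*16 + 0 = 3422617344
Decimal = 3422617344

3422617344


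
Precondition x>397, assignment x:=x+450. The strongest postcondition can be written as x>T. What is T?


Formula: sp(P, x:=E) = exists old_x. (x = E[old_x/x]) AND P[old_x/x] (old_x is the value of x before the assignment; eliminate old_x by solving x = E[old_x/x] for old_x)
Step 1: Precondition P: x>397, i.e. old_x > 397
Step 2: Assignment gives x = old_x + 450, so old_x = x - 450
Step 3: Substitute into P: x - 450 > 397
Step 4: Simplify: x > 397+450 = 847

847


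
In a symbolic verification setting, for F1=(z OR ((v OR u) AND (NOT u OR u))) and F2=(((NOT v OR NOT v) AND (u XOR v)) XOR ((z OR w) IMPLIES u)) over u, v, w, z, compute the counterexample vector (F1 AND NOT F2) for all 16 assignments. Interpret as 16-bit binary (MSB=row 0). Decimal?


F1 = (z OR ((v OR u) AND (NOT u OR u)))
F2 = (((NOT v OR NOT v) AND (u XOR v)) XOR ((z OR w) IMPLIES u))
Counterexample to F1=>F2 is where F1=1 and F2=0.
Evaluate each row (bits = u,v,w,z, MSB first):
  row 0 [0000]: F1=0 F2=1 -> F1&~F2 -> 0
  row 1 [0001]: F1=1 F2=0 -> F1&~F2 -> 1
  row 2 [0010]: F1=0 F2=0 -> F1&~F2 -> 0
  row 3 [0011]: F1=1 F2=0 -> F1&~F2 -> 1
  row 4 [0100]: F1=1 F2=1 -> F1&~F2 -> 0
  row 5 [0101]: F1=1 F2=0 -> F1&~F2 -> 1
  row 6 [0110]: F1=1 F2=0 -> F1&~F2 -> 1
  row 7 [0111]: F1=1 F2=0 -> F1&~F2 -> 1
  row 8 [1000]: F1=1 F2=0 -> F1&~F2 -> 1
  row 9 [1001]: F1=1 F2=0 -> F1&~F2 -> 1
  row 10 [1010]: F1=1 F2=0 -> F1&~F2 -> 1
  row 11 [1011]: F1=1 F2=0 -> F1&~F2 -> 1
  row 12 [1100]: F1=1 F2=1 -> F1&~F2 -> 0
  row 13 [1101]: F1=1 F2=1 -> F1&~F2 -> 0
  row 14 [1110]: F1=1 F2=1 -> F1&~F2 -> 0
  row 15 [1111]: F1=1 F2=1 -> F1&~F2 -> 0
Full result column, 4 rows per line (u,v fixed per line; w,z runs 00..11 left to right):
  rows 0-3 [u,v=00]: 0101  = hex 5
  rows 4-7 [u,v=01]: 0111  = hex 7
  rows 8-11 [u,v=10]: 1111  = hex F
  rows 12-15 [u,v=11]: 0000  = hex 0
Counterexample vector (row 0 .. row 15) = 0101011111110000
Output column grouped in 4s = 0101 0111 1111 0000 = 0x57F0
Convert to decimal digit by digit (value = value*16 + digit):
  5 -> 5
  5*16 + 7 = 87
  87*16 + 15 (F) = 1407
  1407*16 + 0 = 22512
Decimal = 22512

22512


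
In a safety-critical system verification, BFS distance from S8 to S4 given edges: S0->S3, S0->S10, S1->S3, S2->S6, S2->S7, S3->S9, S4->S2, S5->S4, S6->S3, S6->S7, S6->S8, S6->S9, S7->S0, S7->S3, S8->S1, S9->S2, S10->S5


BFS layer-by-layer from S8:
  dist 0: {S8}
  dist 1: {S1}
  dist 2: {S3}
  dist 3: {S9}
  dist 4: {S2}
  dist 5: {S6, S7}
  dist 6: {S0}
  dist 7: {S10}
  dist 8: {S5}
  dist 9: {S4}
  -> S4 reached at distance 9
Shortest path length = 9

9


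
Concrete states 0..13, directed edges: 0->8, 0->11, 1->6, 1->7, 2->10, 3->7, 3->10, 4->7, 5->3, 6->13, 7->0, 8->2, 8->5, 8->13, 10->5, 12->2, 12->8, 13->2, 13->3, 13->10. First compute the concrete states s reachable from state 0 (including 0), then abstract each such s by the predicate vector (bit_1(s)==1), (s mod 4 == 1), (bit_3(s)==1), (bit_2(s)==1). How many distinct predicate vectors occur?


BFS from 0:
Concrete reachable: {0, 2, 3, 5, 7, 8, 10, 11, 13}
Abstract via predicates (bit_1(s)==1), (s mod 4 == 1), (bit_3(s)==1), (bit_2(s)==1):
  (0,0,0,0) <- {0}
  (0,0,1,0) <- {8}
  (0,1,0,1) <- {5}
  (0,1,1,1) <- {13}
  (1,0,0,0) <- {2, 3}
  (1,0,0,1) <- {7}
  (1,0,1,0) <- {10, 11}
Distinct abstract states = 7

7


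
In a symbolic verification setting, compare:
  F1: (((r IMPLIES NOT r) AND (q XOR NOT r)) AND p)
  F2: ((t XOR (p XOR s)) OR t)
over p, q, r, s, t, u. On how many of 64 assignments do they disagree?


F1 = (((r IMPLIES NOT r) AND (q XOR NOT r)) AND p)
F2 = ((t XOR (p XOR s)) OR t)
Evaluate both on each of 64 rows (bits = p,q,r,s,t,u):
  row 0 [000000]: F1=0 F2=0 -> 0
  row 1 [000001]: F1=0 F2=0 -> 0
  row 2 [000010]: F1=0 F2=1 (differ) -> 1
  row 3 [000011]: F1=0 F2=1 (differ) -> 1
  row 4 [000100]: F1=0 F2=1 (differ) -> 1
  (every remaining row is evaluated the same way; all 64 results are listed next)
Full result column, 8 rows per line (p,q,r fixed per line; s,t,u runs 000..111 left to right):
  rows 0-7 [p,q,r=000]: 00111111  (ones: 6)
  rows 8-15 [p,q,r=001]: 00111111  (ones: 6)
  rows 16-23 [p,q,r=010]: 00111111  (ones: 6)
  rows 24-31 [p,q,r=011]: 00111111  (ones: 6)
  rows 32-39 [p,q,r=100]: 00001100  (ones: 2)
  rows 40-47 [p,q,r=101]: 11110011  (ones: 6)
  rows 48-55 [p,q,r=110]: 11110011  (ones: 6)
  rows 56-63 [p,q,r=111]: 11110011  (ones: 6)
Disagreements = 6+6+6+6+2+6+6+6 = 44

44


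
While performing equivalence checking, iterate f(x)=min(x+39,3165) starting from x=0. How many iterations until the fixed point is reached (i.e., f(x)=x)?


Step 1: x=0, cap=3165, increment=39
Step 2: x grows by 39 each step until capped at 3165; fixed point is x=3165
Step 3: iterations = ceil(3165/39) = 82

82


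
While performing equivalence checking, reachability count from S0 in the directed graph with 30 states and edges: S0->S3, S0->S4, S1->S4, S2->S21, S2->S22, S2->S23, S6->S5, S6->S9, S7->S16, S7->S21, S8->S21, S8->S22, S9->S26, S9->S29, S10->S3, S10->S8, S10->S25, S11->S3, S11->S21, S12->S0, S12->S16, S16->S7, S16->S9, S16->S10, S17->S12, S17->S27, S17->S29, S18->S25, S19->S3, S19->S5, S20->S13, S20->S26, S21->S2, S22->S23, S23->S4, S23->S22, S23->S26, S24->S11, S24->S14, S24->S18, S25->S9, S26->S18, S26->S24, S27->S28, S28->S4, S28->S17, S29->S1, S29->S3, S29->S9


BFS from S0:
  layer 0: {S0}
  layer 1: {S3, S4}
Reachable set: {S0, S3, S4}
Count = 3

3


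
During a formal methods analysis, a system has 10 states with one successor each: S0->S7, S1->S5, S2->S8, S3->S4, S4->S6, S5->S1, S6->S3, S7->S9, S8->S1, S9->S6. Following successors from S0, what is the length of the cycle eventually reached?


Trace from S0 until a state repeats:
  S0 -> S7 -> S9 -> S6 -> S3 -> S4 -> S6
S6 first seen at step 3, revisited at step 6.
Cycle length = 6 - 3 = 3

3


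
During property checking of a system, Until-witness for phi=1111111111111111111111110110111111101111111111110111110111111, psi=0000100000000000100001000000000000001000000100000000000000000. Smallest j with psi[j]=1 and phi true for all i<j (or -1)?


(phi U psi) at 0: need smallest j with psi[j]=1 and phi[i]=1 for all i in [0,j).
Scan from step 0:
  step 0: phi=1, psi=0 -> continue
  step 1: phi=1, psi=0 -> continue
  step 2: phi=1, psi=0 -> continue
  step 3: phi=1, psi=0 -> continue
  step 4: psi=1 and phi held for [0,4) -> witness found
Witness step = 4

4


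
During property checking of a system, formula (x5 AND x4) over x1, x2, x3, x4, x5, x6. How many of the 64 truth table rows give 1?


Formula: (x5 AND x4) over 6 vars (64 rows)
Evaluate each row (x1, x2, x3, x4, x5, x6 as bits, MSB first):
  row 0 [000000]: (0 AND 0) -> 0
  row 1 [000001]: (0 AND 0) -> 0
  row 2 [000010]: (1 AND 0) -> 0
  row 3 [000011]: (1 AND 0) -> 0
  row 4 [000100]: (0 AND 1) -> 0
  (every remaining row is evaluated the same way; all 64 results are listed next)
Full result column, 8 rows per line (x1,x2,x3 fixed per line; x4,x5,x6 runs 000..111 left to right):
  rows 0-7 [x1,x2,x3=000]: 00000011  (ones: 2)
  rows 8-15 [x1,x2,x3=001]: 00000011  (ones: 2)
  rows 16-23 [x1,x2,x3=010]: 00000011  (ones: 2)
  rows 24-31 [x1,x2,x3=011]: 00000011  (ones: 2)
  rows 32-39 [x1,x2,x3=100]: 00000011  (ones: 2)
  rows 40-47 [x1,x2,x3=101]: 00000011  (ones: 2)
  rows 48-55 [x1,x2,x3=110]: 00000011  (ones: 2)
  rows 56-63 [x1,x2,x3=111]: 00000011  (ones: 2)
Count of 1-rows = 2+2+2+2+2+2+2+2 = 16

16


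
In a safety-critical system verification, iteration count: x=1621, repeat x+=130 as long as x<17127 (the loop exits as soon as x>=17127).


Step 1: x goes from 1621 toward 17127 by 130; the body runs while x<17127, so iterations = ceil((bound-start)/step)
Step 2: Distance=15506
Step 3: ceil(15506/130)=120

120


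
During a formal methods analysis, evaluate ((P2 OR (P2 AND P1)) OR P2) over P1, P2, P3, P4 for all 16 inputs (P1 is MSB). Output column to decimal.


Formula: ((P2 OR (P2 AND P1)) OR P2) over P1, P2, P3, P4 (16 rows)
Evaluate each row (bits = P1,P2,P3,P4, MSB first):
  row 0 [0000]: ((0 OR (0 AND 0)) OR 0) -> 0
  row 1 [0001]: ((0 OR (0 AND 0)) OR 0) -> 0
  row 2 [0010]: ((0 OR (0 AND 0)) OR 0) -> 0
  row 3 [0011]: ((0 OR (0 AND 0)) OR 0) -> 0
  row 4 [0100]: ((1 OR (1 AND 0)) OR 1) -> 1
  row 5 [0101]: ((1 OR (1 AND 0)) OR 1) -> 1
  row 6 [0110]: ((1 OR (1 AND 0)) OR 1) -> 1
  row 7 [0111]: ((1 OR (1 AND 0)) OR 1) -> 1
  row 8 [1000]: ((0 OR (0 AND 1)) OR 0) -> 0
  row 9 [1001]: ((0 OR (0 AND 1)) OR 0) -> 0
  row 10 [1010]: ((0 OR (0 AND 1)) OR 0) -> 0
  row 11 [1011]: ((0 OR (0 AND 1)) OR 0) -> 0
  row 12 [1100]: ((1 OR (1 AND 1)) OR 1) -> 1
  row 13 [1101]: ((1 OR (1 AND 1)) OR 1) -> 1
  row 14 [1110]: ((1 OR (1 AND 1)) OR 1) -> 1
  row 15 [1111]: ((1 OR (1 AND 1)) OR 1) -> 1
Full result column, 4 rows per line (P1,P2 fixed per line; P3,P4 runs 00..11 left to right):
  rows 0-3 [P1,P2=00]: 0000  = hex 0
  rows 4-7 [P1,P2=01]: 1111  = hex F
  rows 8-11 [P1,P2=10]: 0000  = hex 0
  rows 12-15 [P1,P2=11]: 1111  = hex F
Output column (row 0 .. row 15) = 0000111100001111
Output column grouped in 4s = 0000 1111 0000 1111 = 0x0F0F
Convert to decimal digit by digit (value = value*16 + digit):
  0 -> 0
  0*16 + 15 (F) = 15
  15*16 + 0 = 240
  240*16 + 15 (F) = 3855
Decimal = 3855

3855


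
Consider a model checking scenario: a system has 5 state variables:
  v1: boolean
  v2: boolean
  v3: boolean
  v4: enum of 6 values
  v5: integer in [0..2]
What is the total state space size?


State space = product of domain sizes of all variables.
Domain sizes:
  v1 (boolean): 2
  v2 (boolean): 2
  v3 (boolean): 2
  v4 (enum of 6 values): 6
  v5 (integer in [0..2]): 3
Product = 2 * 2 * 2 * 6 * 3 = 144

144


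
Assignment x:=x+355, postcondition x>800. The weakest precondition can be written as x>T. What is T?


Formula: wp(x:=E, P) = P[E/x] (substitute E for x in postcondition)
Step 1: Postcondition: x>800
Step 2: Substitute x+355 for x: x+355>800
Step 3: Solve for x: x > 800-355 = 445

445


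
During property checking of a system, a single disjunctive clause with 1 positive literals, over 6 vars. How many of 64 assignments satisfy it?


Step 1: Total=2^6=64
Step 2: Unsat when all 1 false: 2^5=32
Step 3: Sat=64-32=32

32


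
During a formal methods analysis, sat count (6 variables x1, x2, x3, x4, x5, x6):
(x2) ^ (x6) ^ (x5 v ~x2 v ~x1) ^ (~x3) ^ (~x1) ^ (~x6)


CNF with 6 clauses over 6 vars (64 assignments).
An assignment satisfies CNF iff every clause has >=1 true literal.
Check each row (bits = x1,x2,x3,x4,x5,x6; clause T/F shown):
  row 0 [000000]: clauses=FFTTTT -> 0
  row 1 [000001]: clauses=FTTTTF -> 0
  row 2 [000010]: clauses=FFTTTT -> 0
  row 3 [000011]: clauses=FTTTTF -> 0
  row 4 [000100]: clauses=FFTTTT -> 0
  (every remaining row is evaluated the same way; all 64 results are listed next)
Full result column, 8 rows per line (x1,x2,x3 fixed per line; x4,x5,x6 runs 000..111 left to right):
  rows 0-7 [x1,x2,x3=000]: 00000000  (ones: 0)
  rows 8-15 [x1,x2,x3=001]: 00000000  (ones: 0)
  rows 16-23 [x1,x2,x3=010]: 00000000  (ones: 0)
  rows 24-31 [x1,x2,x3=011]: 00000000  (ones: 0)
  rows 32-39 [x1,x2,x3=100]: 00000000  (ones: 0)
  rows 40-47 [x1,x2,x3=101]: 00000000  (ones: 0)
  rows 48-55 [x1,x2,x3=110]: 00000000  (ones: 0)
  rows 56-63 [x1,x2,x3=111]: 00000000  (ones: 0)
Satisfying assignments = 0+0+0+0+0+0+0+0 = 0

0


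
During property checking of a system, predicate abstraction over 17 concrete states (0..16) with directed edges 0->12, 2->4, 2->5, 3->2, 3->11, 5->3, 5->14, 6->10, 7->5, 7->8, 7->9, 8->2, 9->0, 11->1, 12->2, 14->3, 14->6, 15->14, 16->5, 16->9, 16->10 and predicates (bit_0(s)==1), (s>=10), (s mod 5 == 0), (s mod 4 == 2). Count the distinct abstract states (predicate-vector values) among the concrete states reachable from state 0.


BFS from 0:
Concrete reachable: {0, 1, 2, 3, 4, 5, 6, 10, 11, 12, 14}
Abstract via predicates (bit_0(s)==1), (s>=10), (s mod 5 == 0), (s mod 4 == 2):
  (0,0,0,0) <- {4}
  (0,0,0,1) <- {2, 6}
  (0,0,1,0) <- {0}
  (0,1,0,0) <- {12}
  (0,1,0,1) <- {14}
  (0,1,1,1) <- {10}
  (1,0,0,0) <- {1, 3}
  (1,0,1,0) <- {5}
  (1,1,0,0) <- {11}
Distinct abstract states = 9

9


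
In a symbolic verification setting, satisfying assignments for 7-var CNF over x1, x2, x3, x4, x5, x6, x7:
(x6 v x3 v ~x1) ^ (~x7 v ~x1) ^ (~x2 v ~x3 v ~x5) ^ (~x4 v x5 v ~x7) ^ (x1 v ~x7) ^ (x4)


CNF with 6 clauses over 7 vars (128 assignments).
An assignment satisfies CNF iff every clause has >=1 true literal.
Check each row (bits = x1,x2,x3,x4,x5,x6,x7; clause T/F shown):
  row 0 [0000000]: clauses=TTTTTF -> 0
  row 1 [0000001]: clauses=TTTTFF -> 0
  row 2 [0000010]: clauses=TTTTTF -> 0
  row 3 [0000011]: clauses=TTTTFF -> 0
  row 4 [0000100]: clauses=TTTTTF -> 0
  (every remaining row is evaluated the same way; all 128 results are listed next)
Full result column, 8 rows per line (x1,x2,x3,x4 fixed per line; x5,x6,x7 runs 000..111 left to right):
  rows 0-7 [x1,x2,x3,x4=0000]: 00000000  (ones: 0)
  rows 8-15 [x1,x2,x3,x4=0001]: 10101010  (ones: 4)
  rows 16-23 [x1,x2,x3,x4=0010]: 00000000  (ones: 0)
  rows 24-31 [x1,x2,x3,x4=0011]: 10101010  (ones: 4)
  rows 32-39 [x1,x2,x3,x4=0100]: 00000000  (ones: 0)
  rows 40-47 [x1,x2,x3,x4=0101]: 10101010  (ones: 4)
  rows 48-55 [x1,x2,x3,x4=0110]: 00000000  (ones: 0)
  rows 56-63 [x1,x2,x3,x4=0111]: 10100000  (ones: 2)
  rows 64-71 [x1,x2,x3,x4=1000]: 00000000  (ones: 0)
  rows 72-79 [x1,x2,x3,x4=1001]: 00100010  (ones: 2)
  rows 80-87 [x1,x2,x3,x4=1010]: 00000000  (ones: 0)
  rows 88-95 [x1,x2,x3,x4=1011]: 10101010  (ones: 4)
  rows 96-103 [x1,x2,x3,x4=1100]: 00000000  (ones: 0)
  rows 104-111 [x1,x2,x3,x4=1101]: 00100010  (ones: 2)
  rows 112-119 [x1,x2,x3,x4=1110]: 00000000  (ones: 0)
  rows 120-127 [x1,x2,x3,x4=1111]: 10100000  (ones: 2)
Satisfying assignments = 0+4+0+4+0+4+0+2+0+2+0+4+0+2+0+2 = 24

24


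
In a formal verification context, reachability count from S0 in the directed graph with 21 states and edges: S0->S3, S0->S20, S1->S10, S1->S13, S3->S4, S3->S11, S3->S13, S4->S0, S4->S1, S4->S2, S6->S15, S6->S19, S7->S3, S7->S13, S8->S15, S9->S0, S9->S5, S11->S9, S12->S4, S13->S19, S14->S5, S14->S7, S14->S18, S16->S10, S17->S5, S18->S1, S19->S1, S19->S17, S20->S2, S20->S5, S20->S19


BFS from S0:
  layer 0: {S0}
  layer 1: {S3, S20}
  layer 2: {S2, S4, S5, S11, S13, S19}
  layer 3: {S1, S9, S17}
  layer 4: {S10}
Reachable set: {S0, S1, S2, S3, S4, S5, S9, S10, S11, S13, S17, S19, S20}
Count = 13

13


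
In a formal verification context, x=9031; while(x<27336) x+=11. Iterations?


Step 1: x goes from 9031 toward 27336 by 11; the body runs while x<27336, so iterations = ceil((bound-start)/step)
Step 2: Distance=18305
Step 3: ceil(18305/11)=1665

1665


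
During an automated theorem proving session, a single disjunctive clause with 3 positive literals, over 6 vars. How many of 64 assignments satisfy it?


Step 1: Total=2^6=64
Step 2: Unsat when all 3 false: 2^3=8
Step 3: Sat=64-8=56

56


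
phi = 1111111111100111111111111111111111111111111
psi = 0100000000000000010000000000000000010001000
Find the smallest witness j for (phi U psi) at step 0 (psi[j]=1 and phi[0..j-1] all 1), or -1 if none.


(phi U psi) at 0: need smallest j with psi[j]=1 and phi[i]=1 for all i in [0,j).
Scan from step 0:
  step 0: phi=1, psi=0 -> continue
  step 1: psi=1 and phi held for [0,1) -> witness found
Witness step = 1

1


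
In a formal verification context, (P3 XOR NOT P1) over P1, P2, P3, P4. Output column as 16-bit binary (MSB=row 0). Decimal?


Formula: (P3 XOR NOT P1) over P1, P2, P3, P4 (16 rows)
Evaluate each row (bits = P1,P2,P3,P4, MSB first):
  row 0 [0000]: (0 XOR NOT 0) -> 1
  row 1 [0001]: (0 XOR NOT 0) -> 1
  row 2 [0010]: (1 XOR NOT 0) -> 0
  row 3 [0011]: (1 XOR NOT 0) -> 0
  row 4 [0100]: (0 XOR NOT 0) -> 1
  row 5 [0101]: (0 XOR NOT 0) -> 1
  row 6 [0110]: (1 XOR NOT 0) -> 0
  row 7 [0111]: (1 XOR NOT 0) -> 0
  row 8 [1000]: (0 XOR NOT 1) -> 0
  row 9 [1001]: (0 XOR NOT 1) -> 0
  row 10 [1010]: (1 XOR NOT 1) -> 1
  row 11 [1011]: (1 XOR NOT 1) -> 1
  row 12 [1100]: (0 XOR NOT 1) -> 0
  row 13 [1101]: (0 XOR NOT 1) -> 0
  row 14 [1110]: (1 XOR NOT 1) -> 1
  row 15 [1111]: (1 XOR NOT 1) -> 1
Full result column, 4 rows per line (P1,P2 fixed per line; P3,P4 runs 00..11 left to right):
  rows 0-3 [P1,P2=00]: 1100  = hex C
  rows 4-7 [P1,P2=01]: 1100  = hex C
  rows 8-11 [P1,P2=10]: 0011  = hex 3
  rows 12-15 [P1,P2=11]: 0011  = hex 3
Output column (row 0 .. row 15) = 1100110000110011
Output column grouped in 4s = 1100 1100 0011 0011 = 0xCC33
Convert to decimal digit by digit (value = value*16 + digit):
  C -> 12
  12*16 + 12 (C) = 204
  204*16 + 3 = 3267
  3267*16 + 3 = 52275
Decimal = 52275

52275


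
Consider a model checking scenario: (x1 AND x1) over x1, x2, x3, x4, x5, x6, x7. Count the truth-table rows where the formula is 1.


Formula: (x1 AND x1) over 7 vars (128 rows)
Evaluate each row (x1, x2, x3, x4, x5, x6, x7 as bits, MSB first):
  row 0 [0000000]: (0 AND 0) -> 0
  row 1 [0000001]: (0 AND 0) -> 0
  row 2 [0000010]: (0 AND 0) -> 0
  row 3 [0000011]: (0 AND 0) -> 0
  row 4 [0000100]: (0 AND 0) -> 0
  (every remaining row is evaluated the same way; all 128 results are listed next)
Full result column, 8 rows per line (x1,x2,x3,x4 fixed per line; x5,x6,x7 runs 000..111 left to right):
  rows 0-7 [x1,x2,x3,x4=0000]: 00000000  (ones: 0)
  rows 8-15 [x1,x2,x3,x4=0001]: 00000000  (ones: 0)
  rows 16-23 [x1,x2,x3,x4=0010]: 00000000  (ones: 0)
  rows 24-31 [x1,x2,x3,x4=0011]: 00000000  (ones: 0)
  rows 32-39 [x1,x2,x3,x4=0100]: 00000000  (ones: 0)
  rows 40-47 [x1,x2,x3,x4=0101]: 00000000  (ones: 0)
  rows 48-55 [x1,x2,x3,x4=0110]: 00000000  (ones: 0)
  rows 56-63 [x1,x2,x3,x4=0111]: 00000000  (ones: 0)
  rows 64-71 [x1,x2,x3,x4=1000]: 11111111  (ones: 8)
  rows 72-79 [x1,x2,x3,x4=1001]: 11111111  (ones: 8)
  rows 80-87 [x1,x2,x3,x4=1010]: 11111111  (ones: 8)
  rows 88-95 [x1,x2,x3,x4=1011]: 11111111  (ones: 8)
  rows 96-103 [x1,x2,x3,x4=1100]: 11111111  (ones: 8)
  rows 104-111 [x1,x2,x3,x4=1101]: 11111111  (ones: 8)
  rows 112-119 [x1,x2,x3,x4=1110]: 11111111  (ones: 8)
  rows 120-127 [x1,x2,x3,x4=1111]: 11111111  (ones: 8)
Count of 1-rows = 0+0+0+0+0+0+0+0+8+8+8+8+8+8+8+8 = 64

64


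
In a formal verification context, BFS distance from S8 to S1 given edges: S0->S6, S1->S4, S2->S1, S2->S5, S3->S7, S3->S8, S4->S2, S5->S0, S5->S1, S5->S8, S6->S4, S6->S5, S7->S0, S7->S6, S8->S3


BFS layer-by-layer from S8:
  dist 0: {S8}
  dist 1: {S3}
  dist 2: {S7}
  dist 3: {S0, S6}
  dist 4: {S4, S5}
  dist 5: {S1, S2}
  -> S1 reached at distance 5
Shortest path length = 5

5


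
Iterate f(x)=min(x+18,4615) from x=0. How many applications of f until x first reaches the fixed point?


Step 1: x=0, cap=4615, increment=18
Step 2: x grows by 18 each step until capped at 4615; fixed point is x=4615
Step 3: iterations = ceil(4615/18) = 257

257


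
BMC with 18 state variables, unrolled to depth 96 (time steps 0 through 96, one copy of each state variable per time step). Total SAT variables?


BMC unrolls to depth k, creating one copy of each state var for steps 0..k.
Step count = 96 + 1 = 97 (steps 0 through 96)
Vars per step = 18
Total = 18 * 97 = 1746

1746


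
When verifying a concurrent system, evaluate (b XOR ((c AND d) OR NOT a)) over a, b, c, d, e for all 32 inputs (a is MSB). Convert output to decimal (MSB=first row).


Formula: (b XOR ((c AND d) OR NOT a)) over a, b, c, d, e (32 rows)
Evaluate each row (bits = a,b,c,d,e, MSB first):
  row 0 [00000]: (0 XOR ((0 AND 0) OR NOT 0)) -> 1
  row 1 [00001]: (0 XOR ((0 AND 0) OR NOT 0)) -> 1
  row 2 [00010]: (0 XOR ((0 AND 1) OR NOT 0)) -> 1
  row 3 [00011]: (0 XOR ((0 AND 1) OR NOT 0)) -> 1
  row 4 [00100]: (0 XOR ((1 AND 0) OR NOT 0)) -> 1
  row 5 [00101]: (0 XOR ((1 AND 0) OR NOT 0)) -> 1
  row 6 [00110]: (0 XOR ((1 AND 1) OR NOT 0)) -> 1
  row 7 [00111]: (0 XOR ((1 AND 1) OR NOT 0)) -> 1
  row 8 [01000]: (1 XOR ((0 AND 0) OR NOT 0)) -> 0
  row 9 [01001]: (1 XOR ((0 AND 0) OR NOT 0)) -> 0
  row 10 [01010]: (1 XOR ((0 AND 1) OR NOT 0)) -> 0
  row 11 [01011]: (1 XOR ((0 AND 1) OR NOT 0)) -> 0
  row 12 [01100]: (1 XOR ((1 AND 0) OR NOT 0)) -> 0
  row 13 [01101]: (1 XOR ((1 AND 0) OR NOT 0)) -> 0
  row 14 [01110]: (1 XOR ((1 AND 1) OR NOT 0)) -> 0
  row 15 [01111]: (1 XOR ((1 AND 1) OR NOT 0)) -> 0
  row 16 [10000]: (0 XOR ((0 AND 0) OR NOT 1)) -> 0
  row 17 [10001]: (0 XOR ((0 AND 0) OR NOT 1)) -> 0
  row 18 [10010]: (0 XOR ((0 AND 1) OR NOT 1)) -> 0
  row 19 [10011]: (0 XOR ((0 AND 1) OR NOT 1)) -> 0
  row 20 [10100]: (0 XOR ((1 AND 0) OR NOT 1)) -> 0
  row 21 [10101]: (0 XOR ((1 AND 0) OR NOT 1)) -> 0
  row 22 [10110]: (0 XOR ((1 AND 1) OR NOT 1)) -> 1
  row 23 [10111]: (0 XOR ((1 AND 1) OR NOT 1)) -> 1
  row 24 [11000]: (1 XOR ((0 AND 0) OR NOT 1)) -> 1
  row 25 [11001]: (1 XOR ((0 AND 0) OR NOT 1)) -> 1
  row 26 [11010]: (1 XOR ((0 AND 1) OR NOT 1)) -> 1
  row 27 [11011]: (1 XOR ((0 AND 1) OR NOT 1)) -> 1
  row 28 [11100]: (1 XOR ((1 AND 0) OR NOT 1)) -> 1
  row 29 [11101]: (1 XOR ((1 AND 0) OR NOT 1)) -> 1
  row 30 [11110]: (1 XOR ((1 AND 1) OR NOT 1)) -> 0
  row 31 [11111]: (1 XOR ((1 AND 1) OR NOT 1)) -> 0
Full result column, 4 rows per line (a,b,c fixed per line; d,e runs 00..11 left to right):
  rows 0-3 [a,b,c=000]: 1111  = hex F
  rows 4-7 [a,b,c=001]: 1111  = hex F
  rows 8-11 [a,b,c=010]: 0000  = hex 0
  rows 12-15 [a,b,c=011]: 0000  = hex 0
  rows 16-19 [a,b,c=100]: 0000  = hex 0
  rows 20-23 [a,b,c=101]: 0011  = hex 3
  rows 24-27 [a,b,c=110]: 1111  = hex F
  rows 28-31 [a,b,c=111]: 1100  = hex C
Output column (row 0 .. row 31) = 11111111000000000000001111111100
Output column grouped in 4s = 1111 1111 0000 0000 0000 0011 1111 1100 = 0xFF0003FC
Convert to decimal digit by digit (value = value*16 + digit):
  F -> 15
  15*16 + 15 (F) = 255
  255*16 + 0 = 4080
  4080*16 + 0 = 65280
  65280*16 + 0 = 1044480
  1044480*16 + 3 = 16711683
  16711683*16 + 15 (F) = 267386943
  267386943*16 + 12 (C) = 4278191100
Decimal = 4278191100

4278191100
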